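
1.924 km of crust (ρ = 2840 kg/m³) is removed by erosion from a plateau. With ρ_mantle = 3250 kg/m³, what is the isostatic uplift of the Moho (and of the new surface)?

Unloading: uplift u = e ρ_c/ρ_m = 1.924 km × 2840/3250 = 1.68 km.

1.68 km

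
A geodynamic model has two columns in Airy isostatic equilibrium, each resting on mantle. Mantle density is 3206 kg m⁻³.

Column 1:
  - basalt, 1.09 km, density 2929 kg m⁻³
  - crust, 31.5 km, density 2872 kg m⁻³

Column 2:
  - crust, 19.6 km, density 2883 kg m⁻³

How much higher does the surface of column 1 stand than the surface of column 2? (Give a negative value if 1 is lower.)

1.4 km

For any compensation level in the mantle, the mantle terms cancel and isostasy reduces to e = (Σt_1 − Σt_2) − (Σ(ρt)_1 − Σ(ρt)_2) / ρ_m.
Σt_1 = 32.59 km; Σt_2 = 19.6 km; Σ(ρt)_1 = 93660.61; Σ(ρt)_2 = 56506.8 (in km·kg m⁻³).
e = (32.59 − 19.6) − (93660.61 − 56506.8) / 3206 = 1.4 km.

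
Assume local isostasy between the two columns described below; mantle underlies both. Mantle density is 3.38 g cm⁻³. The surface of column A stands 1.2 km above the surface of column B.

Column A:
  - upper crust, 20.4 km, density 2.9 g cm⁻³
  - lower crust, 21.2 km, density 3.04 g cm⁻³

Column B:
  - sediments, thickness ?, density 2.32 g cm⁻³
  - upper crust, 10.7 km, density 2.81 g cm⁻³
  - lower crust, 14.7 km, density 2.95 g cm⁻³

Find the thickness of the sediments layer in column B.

Take the compensation level at the base of the deeper column (depth z_c below the surface of column A) and equate Σ ρ_i t_i down to z_c; mantle fills any gap and the z_c terms cancel.
Column A: 20.4×2.9 + 21.2×3.04 + (z_c − 41.6)×3.38
Column B: 1.2×0 + x×2.32 + 10.7×2.81 + 14.7×2.95 + (z_c − 1.2 − 25.4 − x)×3.38
The z_c×3.38 term appears on both sides and cancels. Collect the known terms of each column as K = Σ(ρt)_known − 3.38 × (depth of known layers): K_A = 123.608 − 3.38×41.6 = −17; K_B = 73.432 − 3.38×(1.2 + 25.4) = −16.476.
Balance: K_A = K_B − x×(3.38 − 2.32), so x = (K_B − K_A)/(3.38 − 2.32) = 0.524/1.06 = 0.494 km.

0.494 km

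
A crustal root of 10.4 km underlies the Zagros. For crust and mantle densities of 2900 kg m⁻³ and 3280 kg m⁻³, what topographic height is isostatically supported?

1.36 km

In Airy isostatic equilibrium: ρ_c h = (ρ_m − ρ_c) r.
h = r (ρ_m − ρ_c) / ρ_c = 10.4 km × (3280 − 2900) / 2900 = 1.36 km.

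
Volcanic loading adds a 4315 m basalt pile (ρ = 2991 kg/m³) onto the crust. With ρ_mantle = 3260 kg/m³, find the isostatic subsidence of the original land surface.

Subaerial loading: s = t ρ_load / ρ_m.
s = 4315 m × 2991/3260 = 3960 m.

3960 m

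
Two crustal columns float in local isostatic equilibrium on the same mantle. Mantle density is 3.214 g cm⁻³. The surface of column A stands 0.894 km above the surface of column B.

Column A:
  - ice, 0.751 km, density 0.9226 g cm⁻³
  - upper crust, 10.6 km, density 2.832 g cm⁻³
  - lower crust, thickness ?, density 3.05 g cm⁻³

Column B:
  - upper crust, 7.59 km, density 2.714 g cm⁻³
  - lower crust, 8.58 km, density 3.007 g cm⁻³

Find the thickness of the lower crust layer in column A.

Take the compensation level at the base of the deeper column (depth z_c below the surface of column A) and equate Σ ρ_i t_i down to z_c; mantle fills any gap and the z_c terms cancel.
Column A: 0.751×0.9226 + 10.6×2.832 + x×3.05 + (z_c − 11.351 − x)×3.214
Column B: 0.894×0 + 7.59×2.714 + 8.58×3.007 + (z_c − 0.894 − 16.17)×3.214
The z_c×3.214 term appears on both sides and cancels. Collect the known terms of each column as K = Σ(ρt)_known − 3.214 × (depth of known layers): K_A = 30.7120726 − 3.214×11.351 = −5.7700414; K_B = 46.39932 − 3.214×(0.894 + 16.17) = −8.444376.
Balance: K_A − x×(3.214 − 3.05) = K_B, so x = (K_A − K_B)/(3.214 − 3.05) = 2.67433/0.164 = 16.3 km.

16.3 km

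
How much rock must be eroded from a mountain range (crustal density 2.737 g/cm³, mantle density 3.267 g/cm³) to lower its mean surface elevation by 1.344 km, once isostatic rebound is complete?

8.28 km

Net drop Δ = e − u = e − e ρ_c/ρ_m = e (ρ_m − ρ_c)/ρ_m.
e = Δ ρ_m/(ρ_m − ρ_c) = 1.344 km × 3.267/0.53 = 8.28 km.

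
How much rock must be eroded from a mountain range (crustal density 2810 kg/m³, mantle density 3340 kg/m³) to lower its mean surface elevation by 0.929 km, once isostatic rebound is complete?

5.85 km

Net drop Δ = e − u = e − e ρ_c/ρ_m = e (ρ_m − ρ_c)/ρ_m.
e = Δ ρ_m/(ρ_m − ρ_c) = 0.929 km × 3340/530 = 5.85 km.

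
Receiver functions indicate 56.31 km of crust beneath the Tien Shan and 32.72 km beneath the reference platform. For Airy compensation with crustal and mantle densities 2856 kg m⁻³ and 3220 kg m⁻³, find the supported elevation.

Excess crust Δ = 56.31 km − 32.72 km = 23.59 km, split between elevation h and root r with h + r = Δ.
Airy balance ρ_c h = (ρ_m − ρ_c) r gives r = h ρ_c/(ρ_m − ρ_c), so h (1 + ρ_c/(ρ_m − ρ_c)) = Δ, i.e. h = Δ (ρ_m − ρ_c)/ρ_m.
h = 23.59 km × 364/3220 = 2.67 km.

2.67 km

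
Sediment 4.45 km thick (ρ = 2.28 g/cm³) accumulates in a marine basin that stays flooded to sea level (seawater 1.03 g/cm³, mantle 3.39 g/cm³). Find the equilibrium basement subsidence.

Submarine loading: the sediment displaces seawater, and the subsidence is in turn flooded, so s (ρ_m − ρ_w) = t (ρ_sed − ρ_w).
s = 4.45 km × (2.28 − 1.03) / (3.39 − 1.03) = 2.36 km.

2.36 km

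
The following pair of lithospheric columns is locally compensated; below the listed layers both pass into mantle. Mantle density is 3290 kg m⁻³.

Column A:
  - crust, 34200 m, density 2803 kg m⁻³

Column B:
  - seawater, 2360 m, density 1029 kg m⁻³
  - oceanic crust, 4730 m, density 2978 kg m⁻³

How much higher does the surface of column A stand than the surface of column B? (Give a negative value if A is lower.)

2990 m

For any compensation level in the mantle, the mantle terms cancel and isostasy reduces to e = (Σt_A − Σt_B) − (Σ(ρt)_A − Σ(ρt)_B) / ρ_m.
Σt_A = 34200 m; Σt_B = 7090 m; Σ(ρt)_A = 95862600; Σ(ρt)_B = 16514380 (in m·kg m⁻³).
e = (34200 − 7090) − (95862600 − 16514380) / 3290 = 2990 m.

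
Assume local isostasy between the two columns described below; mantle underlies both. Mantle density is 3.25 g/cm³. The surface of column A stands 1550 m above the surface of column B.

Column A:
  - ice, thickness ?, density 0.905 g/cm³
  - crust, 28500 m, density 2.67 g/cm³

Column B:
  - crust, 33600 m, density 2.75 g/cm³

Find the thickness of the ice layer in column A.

2260 m

Take the compensation level at the base of the deeper column (depth z_c below the surface of column A) and equate Σ ρ_i t_i down to z_c; mantle fills any gap and the z_c terms cancel.
Column A: x×0.905 + 28500×2.67 + (z_c − 28500 − x)×3.25
Column B: 1550×0 + 33600×2.75 + (z_c − 1550 − 33600)×3.25
The z_c×3.25 term appears on both sides and cancels. Collect the known terms of each column as K = Σ(ρt)_known − 3.25 × (depth of known layers): K_A = 76095 − 3.25×28500 = −16530; K_B = 92400 − 3.25×(1550 + 33600) = −21837.5.
Balance: K_A − x×(3.25 − 0.905) = K_B, so x = (K_A − K_B)/(3.25 − 0.905) = 5307.5/2.345 = 2260 m.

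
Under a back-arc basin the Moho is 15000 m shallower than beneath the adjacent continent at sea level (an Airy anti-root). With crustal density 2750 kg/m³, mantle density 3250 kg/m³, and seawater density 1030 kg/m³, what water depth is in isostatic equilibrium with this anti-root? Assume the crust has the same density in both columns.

Replacing a thickness d of crust by seawater at the top must be balanced by replacing crust with mantle at the base: d (ρ_c − ρ_w) = a (ρ_m − ρ_c).
d = a (ρ_m − ρ_c)/(ρ_c − ρ_w) = 15000 m × 500/1720 = 4360 m.

4360 m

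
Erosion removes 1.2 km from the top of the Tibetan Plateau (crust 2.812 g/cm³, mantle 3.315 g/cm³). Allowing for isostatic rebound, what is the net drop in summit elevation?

Rebound u = e ρ_c/ρ_m = 1.2 km × 2.812/3.315 = 1.018 km.
Net surface drop = e − u = 1.2 km − 1.018 km = e (ρ_m − ρ_c)/ρ_m = 0.182 km.

0.182 km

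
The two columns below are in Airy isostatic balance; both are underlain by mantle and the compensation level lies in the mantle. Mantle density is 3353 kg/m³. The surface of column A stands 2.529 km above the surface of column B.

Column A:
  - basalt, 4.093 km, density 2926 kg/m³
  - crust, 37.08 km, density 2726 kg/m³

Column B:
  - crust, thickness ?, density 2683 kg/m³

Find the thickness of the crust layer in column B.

Take the compensation level at the base of the deeper column (depth z_c below the surface of column A) and equate Σ ρ_i t_i down to z_c; mantle fills any gap and the z_c terms cancel.
Column A: 4.093×2926 + 37.08×2726 + (z_c − 41.173)×3353
Column B: 2.529×0 + x×2683 + (z_c − 2.529 − 0 − x)×3353
The z_c×3353 term appears on both sides and cancels. Collect the known terms of each column as K = Σ(ρt)_known − 3353 × (depth of known layers): K_A = 113056.198 − 3353×41.173 = −24996.871; K_B = 0 − 3353×(2.529 + 0) = −8479.737.
Balance: K_A = K_B − x×(3353 − 2683), so x = (K_B − K_A)/(3353 − 2683) = 16517.1/670 = 24.7 km.

24.7 km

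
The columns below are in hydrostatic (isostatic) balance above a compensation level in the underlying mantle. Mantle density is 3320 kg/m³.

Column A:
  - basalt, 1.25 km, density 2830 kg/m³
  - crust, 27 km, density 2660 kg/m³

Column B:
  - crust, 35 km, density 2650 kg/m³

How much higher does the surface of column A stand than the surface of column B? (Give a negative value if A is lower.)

−1.51 km

For any compensation level in the mantle, the mantle terms cancel and isostasy reduces to e = (Σt_A − Σt_B) − (Σ(ρt)_A − Σ(ρt)_B) / ρ_m.
Σt_A = 28.25 km; Σt_B = 35 km; Σ(ρt)_A = 75357.5; Σ(ρt)_B = 92750 (in km·kg/m³).
e = (28.25 − 35) − (75357.5 − 92750) / 3320 = −1.51 km.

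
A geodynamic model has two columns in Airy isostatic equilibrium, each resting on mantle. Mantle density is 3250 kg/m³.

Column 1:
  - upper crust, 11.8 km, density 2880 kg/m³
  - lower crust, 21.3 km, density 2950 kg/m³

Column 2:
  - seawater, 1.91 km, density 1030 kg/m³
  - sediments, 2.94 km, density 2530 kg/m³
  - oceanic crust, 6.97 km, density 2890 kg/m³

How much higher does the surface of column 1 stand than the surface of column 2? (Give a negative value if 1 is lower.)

0.581 km

For any compensation level in the mantle, the mantle terms cancel and isostasy reduces to e = (Σt_1 − Σt_2) − (Σ(ρt)_1 − Σ(ρt)_2) / ρ_m.
Σt_1 = 33.1 km; Σt_2 = 11.82 km; Σ(ρt)_1 = 96819; Σ(ρt)_2 = 29548.8 (in km·kg/m³).
e = (33.1 − 11.82) − (96819 − 29548.8) / 3250 = 0.581 km.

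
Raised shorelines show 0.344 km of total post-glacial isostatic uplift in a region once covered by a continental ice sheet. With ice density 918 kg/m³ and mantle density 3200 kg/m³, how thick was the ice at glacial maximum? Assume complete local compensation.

1.2 km

u = t ρ_ice/ρ_m → t = u ρ_m/ρ_ice = 0.344 km × 3200/918 = 1.2 km.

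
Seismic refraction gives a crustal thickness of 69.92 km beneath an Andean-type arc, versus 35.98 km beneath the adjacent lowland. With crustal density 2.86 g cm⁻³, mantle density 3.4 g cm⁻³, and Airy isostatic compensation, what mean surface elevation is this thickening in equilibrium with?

5.39 km

Excess crust Δ = 69.92 km − 35.98 km = 33.94 km, split between elevation h and root r with h + r = Δ.
Airy balance ρ_c h = (ρ_m − ρ_c) r gives r = h ρ_c/(ρ_m − ρ_c), so h (1 + ρ_c/(ρ_m − ρ_c)) = Δ, i.e. h = Δ (ρ_m − ρ_c)/ρ_m.
h = 33.94 km × 0.54/3.4 = 5.39 km.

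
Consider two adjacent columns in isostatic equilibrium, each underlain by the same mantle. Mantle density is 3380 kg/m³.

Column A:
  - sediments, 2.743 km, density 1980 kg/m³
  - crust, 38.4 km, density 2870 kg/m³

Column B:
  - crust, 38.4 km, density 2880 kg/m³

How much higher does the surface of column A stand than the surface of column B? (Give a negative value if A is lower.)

1.25 km

For any compensation level in the mantle, the mantle terms cancel and isostasy reduces to e = (Σt_A − Σt_B) − (Σ(ρt)_A − Σ(ρt)_B) / ρ_m.
Σt_A = 41.143 km; Σt_B = 38.4 km; Σ(ρt)_A = 115639.14; Σ(ρt)_B = 110592 (in km·kg/m³).
e = (41.143 − 38.4) − (115639.14 − 110592) / 3380 = 1.25 km.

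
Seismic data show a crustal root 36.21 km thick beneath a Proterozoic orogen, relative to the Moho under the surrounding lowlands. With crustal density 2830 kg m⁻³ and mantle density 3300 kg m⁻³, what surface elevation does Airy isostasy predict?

By Archimedes' principle applied to the lithosphere: ρ_c h = (ρ_m − ρ_c) r.
h = r (ρ_m − ρ_c) / ρ_c = 36.21 km × (3300 − 2830) / 2830 = 6.01 km.

6.01 km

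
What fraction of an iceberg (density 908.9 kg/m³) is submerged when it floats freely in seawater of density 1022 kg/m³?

Submerged fraction = ρ_obj/ρ_fluid = 908.9/1022 = 88.9%.

88.9%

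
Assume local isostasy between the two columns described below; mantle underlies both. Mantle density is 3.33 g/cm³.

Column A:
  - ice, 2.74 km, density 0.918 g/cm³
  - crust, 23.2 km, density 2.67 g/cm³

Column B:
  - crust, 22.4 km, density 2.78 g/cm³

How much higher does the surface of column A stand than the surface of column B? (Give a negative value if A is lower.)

For any compensation level in the mantle, the mantle terms cancel and isostasy reduces to e = (Σt_A − Σt_B) − (Σ(ρt)_A − Σ(ρt)_B) / ρ_m.
Σt_A = 25.94 km; Σt_B = 22.4 km; Σ(ρt)_A = 64.45932; Σ(ρt)_B = 62.272 (in km·g/cm³).
e = (25.94 − 22.4) − (64.45932 − 62.272) / 3.33 = 2.88 km.

2.88 km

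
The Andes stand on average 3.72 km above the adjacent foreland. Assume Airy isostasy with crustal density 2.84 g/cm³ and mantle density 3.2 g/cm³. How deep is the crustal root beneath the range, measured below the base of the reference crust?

29.3 km

Equating mass per unit area of the two columns: the weight of the topography is balanced by the buoyancy of the root, ρ_c h = (ρ_m − ρ_c) r.
r = h · ρ_c / (ρ_m − ρ_c) = 3.72 km × 2.84 / (3.2 − 2.84) = 29.3 km.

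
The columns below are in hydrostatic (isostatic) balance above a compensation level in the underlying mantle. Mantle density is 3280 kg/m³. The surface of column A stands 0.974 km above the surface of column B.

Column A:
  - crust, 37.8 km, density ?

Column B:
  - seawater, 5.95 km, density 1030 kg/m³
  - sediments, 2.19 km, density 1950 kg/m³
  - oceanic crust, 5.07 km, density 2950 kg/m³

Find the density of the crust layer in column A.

Take the compensation level at the base of the deeper column (depth z_c below the surface of column A) and equate Σ ρ_i t_i down to z_c; mantle fills any gap and the z_c terms cancel.
Column A: 37.8×ρ + (z_c − 37.8)×3280
Column B: 0.974×0 + 5.95×1030 + 2.19×1950 + 5.07×2950 + (z_c − 0.974 − 13.21)×3280
The z_c×3280 term appears on both sides and cancels. Collect the known terms of each column as K = Σ(ρt)_known − 3280 × (depth of known layers): K_A = 0 − 3280×37.8 = −123984; K_B = 25355.5 − 3280×(0.974 + 13.21) = −21168.02.
Balance: K_A + 37.8×ρ = K_B, so ρ = (K_B − K_A)/37.8 = 102816/37.8 = 2720 kg/m³.

2720 kg/m³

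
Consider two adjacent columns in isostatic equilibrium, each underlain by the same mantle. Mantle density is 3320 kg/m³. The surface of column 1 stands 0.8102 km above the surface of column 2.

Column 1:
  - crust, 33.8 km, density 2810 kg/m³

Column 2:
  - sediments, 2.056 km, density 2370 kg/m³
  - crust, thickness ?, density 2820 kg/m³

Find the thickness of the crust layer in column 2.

25.2 km

Take the compensation level at the base of the deeper column (depth z_c below the surface of column 1) and equate Σ ρ_i t_i down to z_c; mantle fills any gap and the z_c terms cancel.
Column 1: 33.8×2810 + (z_c − 33.8)×3320
Column 2: 0.8102×0 + 2.056×2370 + x×2820 + (z_c − 0.8102 − 2.056 − x)×3320
The z_c×3320 term appears on both sides and cancels. Collect the known terms of each column as K = Σ(ρt)_known − 3320 × (depth of known layers): K_1 = 94978 − 3320×33.8 = −17238; K_2 = 4872.72 − 3320×(0.8102 + 2.056) = −4643.064.
Balance: K_1 = K_2 − x×(3320 − 2820), so x = (K_2 − K_1)/(3320 − 2820) = 12594.9/500 = 25.2 km.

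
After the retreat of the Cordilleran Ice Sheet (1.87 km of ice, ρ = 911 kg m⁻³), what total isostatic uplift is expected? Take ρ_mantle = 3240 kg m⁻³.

Removing the load lets mantle flow back in; uplift u satisfies ρ_ice t = ρ_m u.
u = t ρ_ice/ρ_m = 1.87 km × 911/3240 = 0.526 km.

0.526 km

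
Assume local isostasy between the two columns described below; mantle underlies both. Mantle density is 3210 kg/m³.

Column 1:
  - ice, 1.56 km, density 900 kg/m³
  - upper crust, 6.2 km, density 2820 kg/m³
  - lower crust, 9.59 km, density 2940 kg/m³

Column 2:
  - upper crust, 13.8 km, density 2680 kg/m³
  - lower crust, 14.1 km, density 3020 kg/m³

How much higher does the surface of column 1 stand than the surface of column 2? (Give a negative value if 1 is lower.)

For any compensation level in the mantle, the mantle terms cancel and isostasy reduces to e = (Σt_1 − Σt_2) − (Σ(ρt)_1 − Σ(ρt)_2) / ρ_m.
Σt_1 = 17.35 km; Σt_2 = 27.9 km; Σ(ρt)_1 = 47082.6; Σ(ρt)_2 = 79566 (in km·kg/m³).
e = (17.35 − 27.9) − (47082.6 − 79566) / 3210 = −0.431 km.

−0.431 km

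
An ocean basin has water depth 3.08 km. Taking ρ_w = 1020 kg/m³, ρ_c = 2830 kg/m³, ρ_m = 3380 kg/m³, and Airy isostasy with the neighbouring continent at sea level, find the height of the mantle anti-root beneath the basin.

10.1 km

By Archimedes' principle applied to the lithosphere: replacing crust with seawater at the top is compensated by replacing crust with mantle at the base: d (ρ_c − ρ_w) = a (ρ_m − ρ_c).
a = d (ρ_c − ρ_w)/(ρ_m − ρ_c) = 3.08 km × 1810/550 = 10.1 km.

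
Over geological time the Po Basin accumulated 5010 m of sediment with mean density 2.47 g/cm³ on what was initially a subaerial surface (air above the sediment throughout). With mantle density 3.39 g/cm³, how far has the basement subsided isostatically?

3650 m

Subaerial load: s = t ρ_sed / ρ_m = 5010 m × 2.47/3.39 = 3650 m.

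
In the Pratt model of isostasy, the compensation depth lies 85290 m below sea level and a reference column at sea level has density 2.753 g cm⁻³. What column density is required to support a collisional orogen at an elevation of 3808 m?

Pratt balance: ρ_ref D = ρ (D + h).
ρ = ρ_ref D/(D + h) = 2.753 × 85290 m/(85290 m + 3808 m) = 2.64 g cm⁻³.

2.64 g cm⁻³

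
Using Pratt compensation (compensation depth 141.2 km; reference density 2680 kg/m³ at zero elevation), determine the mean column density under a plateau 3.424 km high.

Pratt balance: ρ_ref D = ρ (D + h).
ρ = ρ_ref D/(D + h) = 2680 × 141.2 km/(141.2 km + 3.424 km) = 2620 kg/m³.

2620 kg/m³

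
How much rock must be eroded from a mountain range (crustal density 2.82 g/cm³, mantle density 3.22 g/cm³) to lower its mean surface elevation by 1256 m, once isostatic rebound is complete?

10100 m

Net drop Δ = e − u = e − e ρ_c/ρ_m = e (ρ_m − ρ_c)/ρ_m.
e = Δ ρ_m/(ρ_m − ρ_c) = 1256 m × 3.22/0.4 = 10100 m.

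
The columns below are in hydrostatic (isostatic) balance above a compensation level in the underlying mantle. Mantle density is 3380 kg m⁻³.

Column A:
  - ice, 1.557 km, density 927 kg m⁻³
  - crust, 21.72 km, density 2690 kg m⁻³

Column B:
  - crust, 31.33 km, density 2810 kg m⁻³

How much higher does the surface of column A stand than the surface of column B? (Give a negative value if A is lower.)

For any compensation level in the mantle, the mantle terms cancel and isostasy reduces to e = (Σt_A − Σt_B) − (Σ(ρt)_A − Σ(ρt)_B) / ρ_m.
Σt_A = 23.277 km; Σt_B = 31.33 km; Σ(ρt)_A = 59870.139; Σ(ρt)_B = 88037.3 (in km·kg m⁻³).
e = (23.277 − 31.33) − (59870.139 − 88037.3) / 3380 = 0.28 km.

0.28 km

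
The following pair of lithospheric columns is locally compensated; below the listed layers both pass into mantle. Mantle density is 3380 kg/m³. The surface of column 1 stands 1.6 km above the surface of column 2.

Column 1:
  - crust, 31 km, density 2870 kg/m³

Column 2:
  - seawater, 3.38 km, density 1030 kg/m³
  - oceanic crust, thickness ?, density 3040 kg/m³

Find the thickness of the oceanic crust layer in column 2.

Take the compensation level at the base of the deeper column (depth z_c below the surface of column 1) and equate Σ ρ_i t_i down to z_c; mantle fills any gap and the z_c terms cancel.
Column 1: 31×2870 + (z_c − 31)×3380
Column 2: 1.6×0 + 3.38×1030 + x×3040 + (z_c − 1.6 − 3.38 − x)×3380
The z_c×3380 term appears on both sides and cancels. Collect the known terms of each column as K = Σ(ρt)_known − 3380 × (depth of known layers): K_1 = 88970 − 3380×31 = −15810; K_2 = 3481.4 − 3380×(1.6 + 3.38) = −13351.
Balance: K_1 = K_2 − x×(3380 − 3040), so x = (K_2 − K_1)/(3380 − 3040) = 2459/340 = 7.23 km.

7.23 km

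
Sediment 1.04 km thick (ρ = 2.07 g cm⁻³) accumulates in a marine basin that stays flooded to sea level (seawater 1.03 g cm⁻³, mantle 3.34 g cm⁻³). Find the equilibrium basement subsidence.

Submarine loading: the sediment displaces seawater, and the subsidence is in turn flooded, so s (ρ_m − ρ_w) = t (ρ_sed − ρ_w).
s = 1.04 km × (2.07 − 1.03) / (3.34 − 1.03) = 0.468 km.

0.468 km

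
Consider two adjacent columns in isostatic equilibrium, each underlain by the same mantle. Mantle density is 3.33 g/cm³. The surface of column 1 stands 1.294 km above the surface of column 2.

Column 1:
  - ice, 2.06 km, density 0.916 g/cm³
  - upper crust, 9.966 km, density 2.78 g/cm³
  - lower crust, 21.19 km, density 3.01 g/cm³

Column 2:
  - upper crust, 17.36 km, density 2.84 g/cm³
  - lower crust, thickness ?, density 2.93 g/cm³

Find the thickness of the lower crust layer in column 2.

11 km

Take the compensation level at the base of the deeper column (depth z_c below the surface of column 1) and equate Σ ρ_i t_i down to z_c; mantle fills any gap and the z_c terms cancel.
Column 1: 2.06×0.916 + 9.966×2.78 + 21.19×3.01 + (z_c − 33.216)×3.33
Column 2: 1.294×0 + 17.36×2.84 + x×2.93 + (z_c − 1.294 − 17.36 − x)×3.33
The z_c×3.33 term appears on both sides and cancels. Collect the known terms of each column as K = Σ(ρt)_known − 3.33 × (depth of known layers): K_1 = 93.37434 − 3.33×33.216 = −17.23494; K_2 = 49.3024 − 3.33×(1.294 + 17.36) = −12.81542.
Balance: K_1 = K_2 − x×(3.33 − 2.93), so x = (K_2 − K_1)/(3.33 − 2.93) = 4.41952/0.4 = 11 km.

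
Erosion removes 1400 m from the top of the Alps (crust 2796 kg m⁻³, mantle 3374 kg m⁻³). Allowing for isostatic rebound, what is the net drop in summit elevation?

240 m

Rebound u = e ρ_c/ρ_m = 1400 m × 2796/3374 = 1160 m.
Net surface drop = e − u = 1400 m − 1160 m = e (ρ_m − ρ_c)/ρ_m = 240 m.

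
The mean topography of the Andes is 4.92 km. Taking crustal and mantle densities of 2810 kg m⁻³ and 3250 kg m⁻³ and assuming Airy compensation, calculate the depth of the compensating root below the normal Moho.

31.4 km

Balancing pressure at the compensation depth: the weight of the topography is balanced by the buoyancy of the root, ρ_c h = (ρ_m − ρ_c) r.
r = h · ρ_c / (ρ_m − ρ_c) = 4.92 km × 2810 / (3250 − 2810) = 31.4 km.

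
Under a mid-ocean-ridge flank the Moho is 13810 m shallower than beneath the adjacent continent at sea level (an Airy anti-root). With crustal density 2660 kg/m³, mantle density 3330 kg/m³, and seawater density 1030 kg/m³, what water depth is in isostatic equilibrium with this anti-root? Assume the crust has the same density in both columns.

5680 m

Replacing a thickness d of crust by seawater at the top must be balanced by replacing crust with mantle at the base: d (ρ_c − ρ_w) = a (ρ_m − ρ_c).
d = a (ρ_m − ρ_c)/(ρ_c − ρ_w) = 13810 m × 670/1630 = 5680 m.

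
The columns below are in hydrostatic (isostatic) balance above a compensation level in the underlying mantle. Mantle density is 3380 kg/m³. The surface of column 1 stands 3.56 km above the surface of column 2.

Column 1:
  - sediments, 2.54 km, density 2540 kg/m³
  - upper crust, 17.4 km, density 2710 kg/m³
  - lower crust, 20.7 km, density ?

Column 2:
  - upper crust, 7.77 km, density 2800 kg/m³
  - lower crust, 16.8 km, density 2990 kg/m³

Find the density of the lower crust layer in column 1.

2930 kg/m³

Take the compensation level at the base of the deeper column (depth z_c below the surface of column 1) and equate Σ ρ_i t_i down to z_c; mantle fills any gap and the z_c terms cancel.
Column 1: 2.54×2540 + 17.4×2710 + 20.7×ρ + (z_c − 40.64)×3380
Column 2: 3.56×0 + 7.77×2800 + 16.8×2990 + (z_c − 3.56 − 24.57)×3380
The z_c×3380 term appears on both sides and cancels. Collect the known terms of each column as K = Σ(ρt)_known − 3380 × (depth of known layers): K_1 = 53605.6 − 3380×40.64 = −83757.6; K_2 = 71988 − 3380×(3.56 + 24.57) = −23091.4.
Balance: K_1 + 20.7×ρ = K_2, so ρ = (K_2 − K_1)/20.7 = 60666.2/20.7 = 2930 kg/m³.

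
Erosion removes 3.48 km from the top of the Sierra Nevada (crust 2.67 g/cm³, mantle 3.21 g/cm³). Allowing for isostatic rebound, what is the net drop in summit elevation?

0.585 km

Rebound u = e ρ_c/ρ_m = 3.48 km × 2.67/3.21 = 2.895 km.
Net surface drop = e − u = 3.48 km − 2.895 km = e (ρ_m − ρ_c)/ρ_m = 0.585 km.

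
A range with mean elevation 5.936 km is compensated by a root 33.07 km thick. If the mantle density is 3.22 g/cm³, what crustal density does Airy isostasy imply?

ρ_c h = (ρ_m − ρ_c) r → ρ_c (h + r) = ρ_m r → ρ_c = ρ_m r / (h + r).
ρ_c = 3.22 × 33.07 km / (5.936 km + 33.07 km) = 2.73 g/cm³.

2.73 g/cm³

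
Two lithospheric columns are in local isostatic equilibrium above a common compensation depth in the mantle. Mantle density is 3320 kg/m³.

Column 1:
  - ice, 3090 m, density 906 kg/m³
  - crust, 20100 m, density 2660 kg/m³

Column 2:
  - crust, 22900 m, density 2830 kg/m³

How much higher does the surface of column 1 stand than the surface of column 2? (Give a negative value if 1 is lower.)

2860 m

For any compensation level in the mantle, the mantle terms cancel and isostasy reduces to e = (Σt_1 − Σt_2) − (Σ(ρt)_1 − Σ(ρt)_2) / ρ_m.
Σt_1 = 23190 m; Σt_2 = 22900 m; Σ(ρt)_1 = 56265540; Σ(ρt)_2 = 64807000 (in m·kg/m³).
e = (23190 − 22900) − (56265540 − 64807000) / 3320 = 2860 m.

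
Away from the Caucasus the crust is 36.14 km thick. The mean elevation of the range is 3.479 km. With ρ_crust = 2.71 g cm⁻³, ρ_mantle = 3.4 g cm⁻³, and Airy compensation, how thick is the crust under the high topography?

Root depth r = h ρ_c / (ρ_m − ρ_c) = 3.479 km × 2.71 / 0.69 = 13.66 km.
Total thickness = T + h + r = 36.14 km + 3.479 km + 13.66 km = 53.3 km.

53.3 km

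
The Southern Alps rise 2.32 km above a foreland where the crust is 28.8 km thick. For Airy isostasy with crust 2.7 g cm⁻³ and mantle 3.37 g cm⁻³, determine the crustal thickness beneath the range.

Root depth r = h ρ_c / (ρ_m − ρ_c) = 2.32 km × 2.7 / 0.67 = 9.349 km.
Total thickness = T + h + r = 28.8 km + 2.32 km + 9.349 km = 40.5 km.

40.5 km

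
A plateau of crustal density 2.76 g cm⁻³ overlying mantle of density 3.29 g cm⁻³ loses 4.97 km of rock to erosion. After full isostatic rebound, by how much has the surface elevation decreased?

Rebound u = e ρ_c/ρ_m = 4.97 km × 2.76/3.29 = 4.169 km.
Net surface drop = e − u = 4.97 km − 4.169 km = e (ρ_m − ρ_c)/ρ_m = 0.801 km.

0.801 km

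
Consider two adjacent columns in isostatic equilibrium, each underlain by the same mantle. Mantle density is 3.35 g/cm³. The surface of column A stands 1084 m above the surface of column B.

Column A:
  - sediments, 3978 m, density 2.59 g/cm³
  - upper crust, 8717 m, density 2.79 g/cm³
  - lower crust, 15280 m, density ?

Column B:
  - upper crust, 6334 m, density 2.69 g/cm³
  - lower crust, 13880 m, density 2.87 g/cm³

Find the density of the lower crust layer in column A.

2.92 g/cm³

Take the compensation level at the base of the deeper column (depth z_c below the surface of column A) and equate Σ ρ_i t_i down to z_c; mantle fills any gap and the z_c terms cancel.
Column A: 3978×2.59 + 8717×2.79 + 15280×ρ + (z_c − 27975)×3.35
Column B: 1084×0 + 6334×2.69 + 13880×2.87 + (z_c − 1084 − 20214)×3.35
The z_c×3.35 term appears on both sides and cancels. Collect the known terms of each column as K = Σ(ρt)_known − 3.35 × (depth of known layers): K_A = 34623.45 − 3.35×27975 = −59092.8; K_B = 56874.06 − 3.35×(1084 + 20214) = −14474.24.
Balance: K_A + 15280×ρ = K_B, so ρ = (K_B − K_A)/15280 = 44618.6/15280 = 2.92 g/cm³.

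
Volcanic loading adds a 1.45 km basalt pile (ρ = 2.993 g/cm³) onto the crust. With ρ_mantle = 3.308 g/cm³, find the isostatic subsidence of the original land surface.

Subaerial loading: s = t ρ_load / ρ_m.
s = 1.45 km × 2.993/3.308 = 1.31 km.

1.31 km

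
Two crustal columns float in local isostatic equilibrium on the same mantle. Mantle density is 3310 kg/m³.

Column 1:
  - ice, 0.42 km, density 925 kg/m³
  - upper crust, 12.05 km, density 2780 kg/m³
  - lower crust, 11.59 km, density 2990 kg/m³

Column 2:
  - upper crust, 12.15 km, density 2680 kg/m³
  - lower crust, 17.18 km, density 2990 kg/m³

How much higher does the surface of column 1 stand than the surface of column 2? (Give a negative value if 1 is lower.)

For any compensation level in the mantle, the mantle terms cancel and isostasy reduces to e = (Σt_1 − Σt_2) − (Σ(ρt)_1 − Σ(ρt)_2) / ρ_m.
Σt_1 = 24.06 km; Σt_2 = 29.33 km; Σ(ρt)_1 = 68541.6; Σ(ρt)_2 = 83930.2 (in km·kg/m³).
e = (24.06 − 29.33) − (68541.6 − 83930.2) / 3310 = −0.621 km.

−0.621 km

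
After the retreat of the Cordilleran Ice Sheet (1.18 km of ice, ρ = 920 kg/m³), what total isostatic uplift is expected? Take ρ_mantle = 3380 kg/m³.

0.321 km

Removing the load lets mantle flow back in; uplift u satisfies ρ_ice t = ρ_m u.
u = t ρ_ice/ρ_m = 1.18 km × 920/3380 = 0.321 km.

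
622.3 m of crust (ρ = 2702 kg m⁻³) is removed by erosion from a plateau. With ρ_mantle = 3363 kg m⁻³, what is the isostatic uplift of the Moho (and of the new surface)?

500 m

Unloading: uplift u = e ρ_c/ρ_m = 622.3 m × 2702/3363 = 500 m.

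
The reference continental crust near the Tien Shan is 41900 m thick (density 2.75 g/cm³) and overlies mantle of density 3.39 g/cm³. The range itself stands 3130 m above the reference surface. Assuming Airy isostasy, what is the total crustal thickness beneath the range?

58500 m

Root depth r = h ρ_c / (ρ_m − ρ_c) = 3130 m × 2.75 / 0.64 = 13450 m.
Total thickness = T + h + r = 41900 m + 3130 m + 13450 m = 58500 m.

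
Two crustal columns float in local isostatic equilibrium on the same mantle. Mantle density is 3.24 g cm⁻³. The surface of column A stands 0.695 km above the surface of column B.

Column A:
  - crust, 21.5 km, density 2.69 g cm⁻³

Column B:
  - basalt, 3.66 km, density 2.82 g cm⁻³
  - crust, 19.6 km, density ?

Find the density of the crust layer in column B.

Take the compensation level at the base of the deeper column (depth z_c below the surface of column A) and equate Σ ρ_i t_i down to z_c; mantle fills any gap and the z_c terms cancel.
Column A: 21.5×2.69 + (z_c − 21.5)×3.24
Column B: 0.695×0 + 3.66×2.82 + 19.6×ρ + (z_c − 0.695 − 23.26)×3.24
The z_c×3.24 term appears on both sides and cancels. Collect the known terms of each column as K = Σ(ρt)_known − 3.24 × (depth of known layers): K_A = 57.835 − 3.24×21.5 = −11.825; K_B = 10.3212 − 3.24×(0.695 + 23.26) = −67.293.
Balance: K_A = K_B + 19.6×ρ, so ρ = (K_A − K_B)/19.6 = 55.468/19.6 = 2.83 g cm⁻³.

2.83 g cm⁻³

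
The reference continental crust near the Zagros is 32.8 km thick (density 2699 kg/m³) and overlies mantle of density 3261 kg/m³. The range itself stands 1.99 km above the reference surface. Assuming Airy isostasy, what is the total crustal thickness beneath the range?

Root depth r = h ρ_c / (ρ_m − ρ_c) = 1.99 km × 2699 / 562 = 9.557 km.
Total thickness = T + h + r = 32.8 km + 1.99 km + 9.557 km = 44.3 km.

44.3 km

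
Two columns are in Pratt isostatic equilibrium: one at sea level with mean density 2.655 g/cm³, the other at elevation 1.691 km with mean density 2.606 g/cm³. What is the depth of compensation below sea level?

ρ_ref D = ρ (D + h) → D (ρ_ref − ρ) = ρ h.
D = ρ h/(ρ_ref − ρ) = 2.606 × 1.691 km/(2.655 − 2.606) = 89.9 km.

89.9 km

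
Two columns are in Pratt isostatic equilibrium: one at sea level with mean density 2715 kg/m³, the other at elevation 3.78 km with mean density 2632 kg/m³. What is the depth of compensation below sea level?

120 km

ρ_ref D = ρ (D + h) → D (ρ_ref − ρ) = ρ h.
D = ρ h/(ρ_ref − ρ) = 2632 × 3.78 km/(2715 − 2632) = 120 km.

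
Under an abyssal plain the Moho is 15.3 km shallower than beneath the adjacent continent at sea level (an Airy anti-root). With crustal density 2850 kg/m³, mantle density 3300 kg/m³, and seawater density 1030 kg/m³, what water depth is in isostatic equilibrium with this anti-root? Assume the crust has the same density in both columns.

Replacing a thickness d of crust by seawater at the top must be balanced by replacing crust with mantle at the base: d (ρ_c − ρ_w) = a (ρ_m − ρ_c).
d = a (ρ_m − ρ_c)/(ρ_c − ρ_w) = 15.3 km × 450/1820 = 3.78 km.

3.78 km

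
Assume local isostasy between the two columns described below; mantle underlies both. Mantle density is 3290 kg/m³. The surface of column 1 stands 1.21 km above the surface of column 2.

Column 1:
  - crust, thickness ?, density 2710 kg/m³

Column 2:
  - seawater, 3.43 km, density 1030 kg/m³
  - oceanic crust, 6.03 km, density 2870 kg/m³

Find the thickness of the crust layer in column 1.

24.6 km

Take the compensation level at the base of the deeper column (depth z_c below the surface of column 1) and equate Σ ρ_i t_i down to z_c; mantle fills any gap and the z_c terms cancel.
Column 1: x×2710 + (z_c − 0 − x)×3290
Column 2: 1.21×0 + 3.43×1030 + 6.03×2870 + (z_c − 1.21 − 9.46)×3290
The z_c×3290 term appears on both sides and cancels. Collect the known terms of each column as K = Σ(ρt)_known − 3290 × (depth of known layers): K_1 = 0 − 3290×0 = 0; K_2 = 20839 − 3290×(1.21 + 9.46) = −14265.3.
Balance: K_1 − x×(3290 − 2710) = K_2, so x = (K_1 − K_2)/(3290 − 2710) = 14265.3/580 = 24.6 km.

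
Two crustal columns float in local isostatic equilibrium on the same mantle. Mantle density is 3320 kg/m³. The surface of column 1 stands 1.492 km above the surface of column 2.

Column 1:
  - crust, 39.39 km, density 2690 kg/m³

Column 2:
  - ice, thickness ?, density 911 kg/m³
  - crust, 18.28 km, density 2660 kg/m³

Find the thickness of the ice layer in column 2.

3.24 km

Take the compensation level at the base of the deeper column (depth z_c below the surface of column 1) and equate Σ ρ_i t_i down to z_c; mantle fills any gap and the z_c terms cancel.
Column 1: 39.39×2690 + (z_c − 39.39)×3320
Column 2: 1.492×0 + x×911 + 18.28×2660 + (z_c − 1.492 − 18.28 − x)×3320
The z_c×3320 term appears on both sides and cancels. Collect the known terms of each column as K = Σ(ρt)_known − 3320 × (depth of known layers): K_1 = 105959.1 − 3320×39.39 = −24815.7; K_2 = 48624.8 − 3320×(1.492 + 18.28) = −17018.24.
Balance: K_1 = K_2 − x×(3320 − 911), so x = (K_2 − K_1)/(3320 − 911) = 7797.46/2409 = 3.24 km.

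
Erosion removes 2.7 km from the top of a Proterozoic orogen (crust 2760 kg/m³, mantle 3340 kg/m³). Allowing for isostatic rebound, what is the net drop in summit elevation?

0.469 km

Rebound u = e ρ_c/ρ_m = 2.7 km × 2760/3340 = 2.231 km.
Net surface drop = e − u = 2.7 km − 2.231 km = e (ρ_m − ρ_c)/ρ_m = 0.469 km.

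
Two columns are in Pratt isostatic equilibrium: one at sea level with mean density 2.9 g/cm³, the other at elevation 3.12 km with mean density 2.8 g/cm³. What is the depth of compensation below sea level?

87.4 km

ρ_ref D = ρ (D + h) → D (ρ_ref − ρ) = ρ h.
D = ρ h/(ρ_ref − ρ) = 2.8 × 3.12 km/(2.9 − 2.8) = 87.4 km.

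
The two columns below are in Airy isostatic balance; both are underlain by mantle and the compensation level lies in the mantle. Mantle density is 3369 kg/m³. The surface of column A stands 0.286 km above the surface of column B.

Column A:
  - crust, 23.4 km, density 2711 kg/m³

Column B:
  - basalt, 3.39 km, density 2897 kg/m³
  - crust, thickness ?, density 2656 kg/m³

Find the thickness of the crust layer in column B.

Take the compensation level at the base of the deeper column (depth z_c below the surface of column A) and equate Σ ρ_i t_i down to z_c; mantle fills any gap and the z_c terms cancel.
Column A: 23.4×2711 + (z_c − 23.4)×3369
Column B: 0.286×0 + 3.39×2897 + x×2656 + (z_c − 0.286 − 3.39 − x)×3369
The z_c×3369 term appears on both sides and cancels. Collect the known terms of each column as K = Σ(ρt)_known − 3369 × (depth of known layers): K_A = 63437.4 − 3369×23.4 = −15397.2; K_B = 9820.83 − 3369×(0.286 + 3.39) = −2563.614.
Balance: K_A = K_B − x×(3369 − 2656), so x = (K_B − K_A)/(3369 − 2656) = 12833.6/713 = 18 km.

18 km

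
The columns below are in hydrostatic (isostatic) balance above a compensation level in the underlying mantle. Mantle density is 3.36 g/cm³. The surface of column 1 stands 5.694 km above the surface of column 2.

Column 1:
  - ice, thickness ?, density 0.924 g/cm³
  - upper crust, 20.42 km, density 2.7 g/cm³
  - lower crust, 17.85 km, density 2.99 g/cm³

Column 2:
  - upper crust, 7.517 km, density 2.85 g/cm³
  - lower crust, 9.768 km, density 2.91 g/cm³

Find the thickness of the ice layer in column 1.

Take the compensation level at the base of the deeper column (depth z_c below the surface of column 1) and equate Σ ρ_i t_i down to z_c; mantle fills any gap and the z_c terms cancel.
Column 1: x×0.924 + 20.42×2.7 + 17.85×2.99 + (z_c − 38.27 − x)×3.36
Column 2: 5.694×0 + 7.517×2.85 + 9.768×2.91 + (z_c − 5.694 − 17.285)×3.36
The z_c×3.36 term appears on both sides and cancels. Collect the known terms of each column as K = Σ(ρt)_known − 3.36 × (depth of known layers): K_1 = 108.5055 − 3.36×38.27 = −20.0817; K_2 = 49.84833 − 3.36×(5.694 + 17.285) = −27.36111.
Balance: K_1 − x×(3.36 − 0.924) = K_2, so x = (K_1 − K_2)/(3.36 − 0.924) = 7.27941/2.436 = 2.99 km.

2.99 km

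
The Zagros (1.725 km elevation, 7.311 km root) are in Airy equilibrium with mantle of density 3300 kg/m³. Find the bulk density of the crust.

ρ_c h = (ρ_m − ρ_c) r → ρ_c (h + r) = ρ_m r → ρ_c = ρ_m r / (h + r).
ρ_c = 3300 × 7.311 km / (1.725 km + 7.311 km) = 2670 kg/m³.

2670 kg/m³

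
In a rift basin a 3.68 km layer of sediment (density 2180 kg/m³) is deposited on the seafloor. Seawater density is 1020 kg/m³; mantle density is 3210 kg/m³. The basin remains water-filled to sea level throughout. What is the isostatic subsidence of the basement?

Submarine loading: the sediment displaces seawater, and the subsidence is in turn flooded, so s (ρ_m − ρ_w) = t (ρ_sed − ρ_w).
s = 3.68 km × (2180 − 1020) / (3210 − 1020) = 1.95 km.

1.95 km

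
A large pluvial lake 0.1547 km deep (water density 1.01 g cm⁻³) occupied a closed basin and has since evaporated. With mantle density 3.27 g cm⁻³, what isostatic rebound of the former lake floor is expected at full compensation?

u = d ρ_w/ρ_m = 0.1547 km × 1.01/3.27 = 0.0478 km.

0.0478 km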